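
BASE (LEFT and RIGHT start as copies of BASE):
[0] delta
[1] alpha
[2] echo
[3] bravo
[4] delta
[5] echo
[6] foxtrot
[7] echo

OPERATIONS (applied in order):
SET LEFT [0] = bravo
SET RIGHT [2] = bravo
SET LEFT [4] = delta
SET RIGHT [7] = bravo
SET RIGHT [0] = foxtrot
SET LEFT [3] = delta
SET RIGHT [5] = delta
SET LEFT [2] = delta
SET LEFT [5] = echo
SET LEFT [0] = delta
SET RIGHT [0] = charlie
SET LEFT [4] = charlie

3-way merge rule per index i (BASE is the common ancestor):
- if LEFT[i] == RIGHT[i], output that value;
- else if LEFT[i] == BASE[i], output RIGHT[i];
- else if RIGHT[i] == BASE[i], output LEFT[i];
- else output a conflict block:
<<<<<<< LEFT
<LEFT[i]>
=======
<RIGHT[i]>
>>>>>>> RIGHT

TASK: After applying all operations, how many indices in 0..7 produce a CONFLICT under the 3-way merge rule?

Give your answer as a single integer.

Answer: 1

Derivation:
Final LEFT:  [delta, alpha, delta, delta, charlie, echo, foxtrot, echo]
Final RIGHT: [charlie, alpha, bravo, bravo, delta, delta, foxtrot, bravo]
i=0: L=delta=BASE, R=charlie -> take RIGHT -> charlie
i=1: L=alpha R=alpha -> agree -> alpha
i=2: BASE=echo L=delta R=bravo all differ -> CONFLICT
i=3: L=delta, R=bravo=BASE -> take LEFT -> delta
i=4: L=charlie, R=delta=BASE -> take LEFT -> charlie
i=5: L=echo=BASE, R=delta -> take RIGHT -> delta
i=6: L=foxtrot R=foxtrot -> agree -> foxtrot
i=7: L=echo=BASE, R=bravo -> take RIGHT -> bravo
Conflict count: 1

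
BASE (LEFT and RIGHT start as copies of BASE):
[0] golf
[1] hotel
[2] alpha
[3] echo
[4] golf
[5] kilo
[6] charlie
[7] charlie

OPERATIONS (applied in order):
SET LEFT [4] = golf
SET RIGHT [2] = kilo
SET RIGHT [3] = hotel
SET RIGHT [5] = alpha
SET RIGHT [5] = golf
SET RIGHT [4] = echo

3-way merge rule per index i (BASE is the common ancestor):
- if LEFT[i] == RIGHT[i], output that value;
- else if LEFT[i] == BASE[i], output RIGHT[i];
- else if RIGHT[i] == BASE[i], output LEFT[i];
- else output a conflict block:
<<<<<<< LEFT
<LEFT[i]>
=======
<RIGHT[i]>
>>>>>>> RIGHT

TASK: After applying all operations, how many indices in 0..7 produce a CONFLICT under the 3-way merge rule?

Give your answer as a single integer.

Answer: 0

Derivation:
Final LEFT:  [golf, hotel, alpha, echo, golf, kilo, charlie, charlie]
Final RIGHT: [golf, hotel, kilo, hotel, echo, golf, charlie, charlie]
i=0: L=golf R=golf -> agree -> golf
i=1: L=hotel R=hotel -> agree -> hotel
i=2: L=alpha=BASE, R=kilo -> take RIGHT -> kilo
i=3: L=echo=BASE, R=hotel -> take RIGHT -> hotel
i=4: L=golf=BASE, R=echo -> take RIGHT -> echo
i=5: L=kilo=BASE, R=golf -> take RIGHT -> golf
i=6: L=charlie R=charlie -> agree -> charlie
i=7: L=charlie R=charlie -> agree -> charlie
Conflict count: 0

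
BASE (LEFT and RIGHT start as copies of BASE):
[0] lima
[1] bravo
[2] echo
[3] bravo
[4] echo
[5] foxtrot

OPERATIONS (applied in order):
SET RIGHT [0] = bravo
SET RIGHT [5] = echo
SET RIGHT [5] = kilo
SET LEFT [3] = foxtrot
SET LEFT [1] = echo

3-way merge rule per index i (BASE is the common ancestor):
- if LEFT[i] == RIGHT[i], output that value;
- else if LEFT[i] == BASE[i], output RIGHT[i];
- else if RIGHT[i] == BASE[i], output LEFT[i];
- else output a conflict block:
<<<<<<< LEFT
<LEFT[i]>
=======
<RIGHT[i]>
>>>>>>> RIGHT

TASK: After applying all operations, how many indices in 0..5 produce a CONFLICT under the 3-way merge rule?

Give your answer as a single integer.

Answer: 0

Derivation:
Final LEFT:  [lima, echo, echo, foxtrot, echo, foxtrot]
Final RIGHT: [bravo, bravo, echo, bravo, echo, kilo]
i=0: L=lima=BASE, R=bravo -> take RIGHT -> bravo
i=1: L=echo, R=bravo=BASE -> take LEFT -> echo
i=2: L=echo R=echo -> agree -> echo
i=3: L=foxtrot, R=bravo=BASE -> take LEFT -> foxtrot
i=4: L=echo R=echo -> agree -> echo
i=5: L=foxtrot=BASE, R=kilo -> take RIGHT -> kilo
Conflict count: 0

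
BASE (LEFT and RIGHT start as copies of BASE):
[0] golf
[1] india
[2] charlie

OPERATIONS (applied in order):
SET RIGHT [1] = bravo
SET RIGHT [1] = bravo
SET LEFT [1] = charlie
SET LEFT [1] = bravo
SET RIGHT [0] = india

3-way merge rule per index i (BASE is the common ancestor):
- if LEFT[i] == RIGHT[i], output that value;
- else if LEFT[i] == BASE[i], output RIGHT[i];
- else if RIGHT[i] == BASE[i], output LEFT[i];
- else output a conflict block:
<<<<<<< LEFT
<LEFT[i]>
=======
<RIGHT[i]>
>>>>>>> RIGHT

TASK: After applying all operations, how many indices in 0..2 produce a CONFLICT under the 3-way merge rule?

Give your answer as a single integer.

Answer: 0

Derivation:
Final LEFT:  [golf, bravo, charlie]
Final RIGHT: [india, bravo, charlie]
i=0: L=golf=BASE, R=india -> take RIGHT -> india
i=1: L=bravo R=bravo -> agree -> bravo
i=2: L=charlie R=charlie -> agree -> charlie
Conflict count: 0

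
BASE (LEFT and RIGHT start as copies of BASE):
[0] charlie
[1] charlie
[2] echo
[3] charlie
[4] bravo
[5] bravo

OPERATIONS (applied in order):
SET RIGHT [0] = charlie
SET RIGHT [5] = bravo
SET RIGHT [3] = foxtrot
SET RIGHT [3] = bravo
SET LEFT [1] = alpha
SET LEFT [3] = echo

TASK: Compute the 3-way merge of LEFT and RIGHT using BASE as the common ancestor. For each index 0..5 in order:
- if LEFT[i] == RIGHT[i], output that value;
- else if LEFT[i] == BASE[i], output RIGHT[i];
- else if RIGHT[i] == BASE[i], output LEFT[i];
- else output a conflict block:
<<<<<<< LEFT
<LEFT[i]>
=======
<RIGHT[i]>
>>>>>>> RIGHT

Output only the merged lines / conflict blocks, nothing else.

Final LEFT:  [charlie, alpha, echo, echo, bravo, bravo]
Final RIGHT: [charlie, charlie, echo, bravo, bravo, bravo]
i=0: L=charlie R=charlie -> agree -> charlie
i=1: L=alpha, R=charlie=BASE -> take LEFT -> alpha
i=2: L=echo R=echo -> agree -> echo
i=3: BASE=charlie L=echo R=bravo all differ -> CONFLICT
i=4: L=bravo R=bravo -> agree -> bravo
i=5: L=bravo R=bravo -> agree -> bravo

Answer: charlie
alpha
echo
<<<<<<< LEFT
echo
=======
bravo
>>>>>>> RIGHT
bravo
bravo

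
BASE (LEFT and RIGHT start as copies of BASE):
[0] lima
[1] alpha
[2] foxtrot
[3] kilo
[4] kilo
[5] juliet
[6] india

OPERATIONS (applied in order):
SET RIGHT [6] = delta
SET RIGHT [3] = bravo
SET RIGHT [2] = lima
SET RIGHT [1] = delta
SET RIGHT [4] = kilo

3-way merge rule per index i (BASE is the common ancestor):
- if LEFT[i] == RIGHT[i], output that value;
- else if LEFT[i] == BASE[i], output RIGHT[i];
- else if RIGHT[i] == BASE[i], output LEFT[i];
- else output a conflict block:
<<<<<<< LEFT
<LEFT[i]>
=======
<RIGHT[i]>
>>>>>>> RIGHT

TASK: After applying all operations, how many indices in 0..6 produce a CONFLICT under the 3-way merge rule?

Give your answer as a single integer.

Final LEFT:  [lima, alpha, foxtrot, kilo, kilo, juliet, india]
Final RIGHT: [lima, delta, lima, bravo, kilo, juliet, delta]
i=0: L=lima R=lima -> agree -> lima
i=1: L=alpha=BASE, R=delta -> take RIGHT -> delta
i=2: L=foxtrot=BASE, R=lima -> take RIGHT -> lima
i=3: L=kilo=BASE, R=bravo -> take RIGHT -> bravo
i=4: L=kilo R=kilo -> agree -> kilo
i=5: L=juliet R=juliet -> agree -> juliet
i=6: L=india=BASE, R=delta -> take RIGHT -> delta
Conflict count: 0

Answer: 0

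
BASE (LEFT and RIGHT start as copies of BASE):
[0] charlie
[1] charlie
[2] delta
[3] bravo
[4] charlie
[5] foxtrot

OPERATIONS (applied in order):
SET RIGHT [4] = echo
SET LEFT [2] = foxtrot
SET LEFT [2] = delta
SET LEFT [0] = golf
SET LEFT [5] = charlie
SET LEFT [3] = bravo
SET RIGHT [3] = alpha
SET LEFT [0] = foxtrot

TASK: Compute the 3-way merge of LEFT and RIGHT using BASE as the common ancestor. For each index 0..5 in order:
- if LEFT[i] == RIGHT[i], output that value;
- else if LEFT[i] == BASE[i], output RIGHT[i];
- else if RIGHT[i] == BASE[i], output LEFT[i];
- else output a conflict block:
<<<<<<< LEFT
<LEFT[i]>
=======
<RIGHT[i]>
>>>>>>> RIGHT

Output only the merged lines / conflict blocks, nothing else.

Final LEFT:  [foxtrot, charlie, delta, bravo, charlie, charlie]
Final RIGHT: [charlie, charlie, delta, alpha, echo, foxtrot]
i=0: L=foxtrot, R=charlie=BASE -> take LEFT -> foxtrot
i=1: L=charlie R=charlie -> agree -> charlie
i=2: L=delta R=delta -> agree -> delta
i=3: L=bravo=BASE, R=alpha -> take RIGHT -> alpha
i=4: L=charlie=BASE, R=echo -> take RIGHT -> echo
i=5: L=charlie, R=foxtrot=BASE -> take LEFT -> charlie

Answer: foxtrot
charlie
delta
alpha
echo
charlie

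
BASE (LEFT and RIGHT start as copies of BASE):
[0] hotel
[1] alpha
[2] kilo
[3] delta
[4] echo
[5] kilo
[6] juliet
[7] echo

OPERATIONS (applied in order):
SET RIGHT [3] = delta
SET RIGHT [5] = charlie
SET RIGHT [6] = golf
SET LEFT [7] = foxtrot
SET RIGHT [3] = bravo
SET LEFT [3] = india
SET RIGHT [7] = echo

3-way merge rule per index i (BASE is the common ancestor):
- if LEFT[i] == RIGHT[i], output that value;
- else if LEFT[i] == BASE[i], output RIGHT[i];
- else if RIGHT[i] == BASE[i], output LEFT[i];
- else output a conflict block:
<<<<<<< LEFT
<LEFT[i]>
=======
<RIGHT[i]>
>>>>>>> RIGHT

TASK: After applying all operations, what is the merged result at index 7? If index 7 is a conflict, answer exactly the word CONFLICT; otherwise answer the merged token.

Answer: foxtrot

Derivation:
Final LEFT:  [hotel, alpha, kilo, india, echo, kilo, juliet, foxtrot]
Final RIGHT: [hotel, alpha, kilo, bravo, echo, charlie, golf, echo]
i=0: L=hotel R=hotel -> agree -> hotel
i=1: L=alpha R=alpha -> agree -> alpha
i=2: L=kilo R=kilo -> agree -> kilo
i=3: BASE=delta L=india R=bravo all differ -> CONFLICT
i=4: L=echo R=echo -> agree -> echo
i=5: L=kilo=BASE, R=charlie -> take RIGHT -> charlie
i=6: L=juliet=BASE, R=golf -> take RIGHT -> golf
i=7: L=foxtrot, R=echo=BASE -> take LEFT -> foxtrot
Index 7 -> foxtrot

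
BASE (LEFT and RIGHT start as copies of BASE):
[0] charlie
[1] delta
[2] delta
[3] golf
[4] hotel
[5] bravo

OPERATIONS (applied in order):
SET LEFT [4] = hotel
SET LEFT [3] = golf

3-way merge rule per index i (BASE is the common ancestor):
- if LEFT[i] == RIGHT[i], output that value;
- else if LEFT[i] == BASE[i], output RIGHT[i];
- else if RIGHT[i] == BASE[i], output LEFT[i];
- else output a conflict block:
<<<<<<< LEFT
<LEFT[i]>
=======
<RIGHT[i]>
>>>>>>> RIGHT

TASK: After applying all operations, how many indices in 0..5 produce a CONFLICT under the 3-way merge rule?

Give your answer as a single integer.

Answer: 0

Derivation:
Final LEFT:  [charlie, delta, delta, golf, hotel, bravo]
Final RIGHT: [charlie, delta, delta, golf, hotel, bravo]
i=0: L=charlie R=charlie -> agree -> charlie
i=1: L=delta R=delta -> agree -> delta
i=2: L=delta R=delta -> agree -> delta
i=3: L=golf R=golf -> agree -> golf
i=4: L=hotel R=hotel -> agree -> hotel
i=5: L=bravo R=bravo -> agree -> bravo
Conflict count: 0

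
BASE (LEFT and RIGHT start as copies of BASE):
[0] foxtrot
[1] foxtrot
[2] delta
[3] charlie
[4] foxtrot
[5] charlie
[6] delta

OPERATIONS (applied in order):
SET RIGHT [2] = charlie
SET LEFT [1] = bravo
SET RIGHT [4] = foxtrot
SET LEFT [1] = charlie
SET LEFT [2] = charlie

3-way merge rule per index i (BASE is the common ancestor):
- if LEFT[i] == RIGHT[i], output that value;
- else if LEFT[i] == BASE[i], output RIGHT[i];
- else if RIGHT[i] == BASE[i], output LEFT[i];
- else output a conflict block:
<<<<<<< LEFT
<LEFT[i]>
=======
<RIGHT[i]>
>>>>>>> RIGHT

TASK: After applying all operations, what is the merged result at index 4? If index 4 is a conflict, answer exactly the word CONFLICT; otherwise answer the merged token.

Answer: foxtrot

Derivation:
Final LEFT:  [foxtrot, charlie, charlie, charlie, foxtrot, charlie, delta]
Final RIGHT: [foxtrot, foxtrot, charlie, charlie, foxtrot, charlie, delta]
i=0: L=foxtrot R=foxtrot -> agree -> foxtrot
i=1: L=charlie, R=foxtrot=BASE -> take LEFT -> charlie
i=2: L=charlie R=charlie -> agree -> charlie
i=3: L=charlie R=charlie -> agree -> charlie
i=4: L=foxtrot R=foxtrot -> agree -> foxtrot
i=5: L=charlie R=charlie -> agree -> charlie
i=6: L=delta R=delta -> agree -> delta
Index 4 -> foxtrot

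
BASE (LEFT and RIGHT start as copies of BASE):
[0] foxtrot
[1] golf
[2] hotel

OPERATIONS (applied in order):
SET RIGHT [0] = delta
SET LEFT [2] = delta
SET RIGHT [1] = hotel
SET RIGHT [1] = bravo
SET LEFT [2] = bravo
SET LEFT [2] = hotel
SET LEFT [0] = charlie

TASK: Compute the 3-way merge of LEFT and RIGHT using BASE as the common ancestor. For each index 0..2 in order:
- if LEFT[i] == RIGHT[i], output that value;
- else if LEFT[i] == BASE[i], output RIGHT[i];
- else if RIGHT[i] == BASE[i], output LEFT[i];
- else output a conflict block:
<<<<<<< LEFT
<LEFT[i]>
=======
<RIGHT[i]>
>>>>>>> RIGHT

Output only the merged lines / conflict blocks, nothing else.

Final LEFT:  [charlie, golf, hotel]
Final RIGHT: [delta, bravo, hotel]
i=0: BASE=foxtrot L=charlie R=delta all differ -> CONFLICT
i=1: L=golf=BASE, R=bravo -> take RIGHT -> bravo
i=2: L=hotel R=hotel -> agree -> hotel

Answer: <<<<<<< LEFT
charlie
=======
delta
>>>>>>> RIGHT
bravo
hotel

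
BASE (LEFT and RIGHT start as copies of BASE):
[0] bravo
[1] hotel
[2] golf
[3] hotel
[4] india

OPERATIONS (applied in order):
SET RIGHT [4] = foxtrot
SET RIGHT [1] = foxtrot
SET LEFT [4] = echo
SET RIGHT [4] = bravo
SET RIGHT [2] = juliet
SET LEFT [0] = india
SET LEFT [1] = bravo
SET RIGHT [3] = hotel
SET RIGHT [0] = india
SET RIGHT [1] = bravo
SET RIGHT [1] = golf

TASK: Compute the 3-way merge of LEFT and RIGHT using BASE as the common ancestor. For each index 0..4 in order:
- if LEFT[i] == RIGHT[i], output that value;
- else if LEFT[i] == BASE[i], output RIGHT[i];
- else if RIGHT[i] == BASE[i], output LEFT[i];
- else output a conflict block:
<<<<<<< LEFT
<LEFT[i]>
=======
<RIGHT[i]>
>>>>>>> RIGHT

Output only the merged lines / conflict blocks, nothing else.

Answer: india
<<<<<<< LEFT
bravo
=======
golf
>>>>>>> RIGHT
juliet
hotel
<<<<<<< LEFT
echo
=======
bravo
>>>>>>> RIGHT

Derivation:
Final LEFT:  [india, bravo, golf, hotel, echo]
Final RIGHT: [india, golf, juliet, hotel, bravo]
i=0: L=india R=india -> agree -> india
i=1: BASE=hotel L=bravo R=golf all differ -> CONFLICT
i=2: L=golf=BASE, R=juliet -> take RIGHT -> juliet
i=3: L=hotel R=hotel -> agree -> hotel
i=4: BASE=india L=echo R=bravo all differ -> CONFLICT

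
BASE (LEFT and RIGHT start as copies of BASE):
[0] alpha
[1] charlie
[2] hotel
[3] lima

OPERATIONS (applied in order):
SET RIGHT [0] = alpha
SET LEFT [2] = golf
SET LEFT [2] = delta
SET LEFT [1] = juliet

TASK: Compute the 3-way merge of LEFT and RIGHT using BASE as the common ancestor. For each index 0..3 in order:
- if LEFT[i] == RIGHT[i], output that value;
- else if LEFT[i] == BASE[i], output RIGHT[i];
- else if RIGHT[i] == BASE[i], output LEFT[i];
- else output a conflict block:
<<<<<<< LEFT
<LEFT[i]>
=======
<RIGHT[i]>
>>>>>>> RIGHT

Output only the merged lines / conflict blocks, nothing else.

Answer: alpha
juliet
delta
lima

Derivation:
Final LEFT:  [alpha, juliet, delta, lima]
Final RIGHT: [alpha, charlie, hotel, lima]
i=0: L=alpha R=alpha -> agree -> alpha
i=1: L=juliet, R=charlie=BASE -> take LEFT -> juliet
i=2: L=delta, R=hotel=BASE -> take LEFT -> delta
i=3: L=lima R=lima -> agree -> lima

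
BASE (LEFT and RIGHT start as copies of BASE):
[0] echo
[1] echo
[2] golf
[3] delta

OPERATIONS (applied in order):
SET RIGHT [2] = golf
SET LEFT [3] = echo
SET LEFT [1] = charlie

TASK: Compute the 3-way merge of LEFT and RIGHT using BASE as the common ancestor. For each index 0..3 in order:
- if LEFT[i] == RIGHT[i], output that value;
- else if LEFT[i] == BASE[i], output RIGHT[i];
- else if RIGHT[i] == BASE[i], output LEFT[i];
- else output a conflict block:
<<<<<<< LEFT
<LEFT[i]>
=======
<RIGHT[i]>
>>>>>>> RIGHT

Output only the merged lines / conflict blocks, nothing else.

Answer: echo
charlie
golf
echo

Derivation:
Final LEFT:  [echo, charlie, golf, echo]
Final RIGHT: [echo, echo, golf, delta]
i=0: L=echo R=echo -> agree -> echo
i=1: L=charlie, R=echo=BASE -> take LEFT -> charlie
i=2: L=golf R=golf -> agree -> golf
i=3: L=echo, R=delta=BASE -> take LEFT -> echo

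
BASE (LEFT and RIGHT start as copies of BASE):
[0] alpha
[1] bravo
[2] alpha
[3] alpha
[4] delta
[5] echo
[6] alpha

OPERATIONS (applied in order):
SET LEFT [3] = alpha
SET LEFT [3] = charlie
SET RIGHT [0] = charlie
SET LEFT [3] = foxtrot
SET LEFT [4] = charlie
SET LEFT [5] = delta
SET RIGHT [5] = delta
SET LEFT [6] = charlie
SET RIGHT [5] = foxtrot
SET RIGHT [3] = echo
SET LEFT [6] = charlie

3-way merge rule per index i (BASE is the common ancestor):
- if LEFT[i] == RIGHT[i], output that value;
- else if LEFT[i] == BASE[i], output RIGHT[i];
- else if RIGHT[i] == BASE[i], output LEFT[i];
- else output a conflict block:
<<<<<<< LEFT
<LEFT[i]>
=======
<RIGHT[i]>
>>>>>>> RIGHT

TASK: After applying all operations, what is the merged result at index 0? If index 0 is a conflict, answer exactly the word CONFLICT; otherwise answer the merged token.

Answer: charlie

Derivation:
Final LEFT:  [alpha, bravo, alpha, foxtrot, charlie, delta, charlie]
Final RIGHT: [charlie, bravo, alpha, echo, delta, foxtrot, alpha]
i=0: L=alpha=BASE, R=charlie -> take RIGHT -> charlie
i=1: L=bravo R=bravo -> agree -> bravo
i=2: L=alpha R=alpha -> agree -> alpha
i=3: BASE=alpha L=foxtrot R=echo all differ -> CONFLICT
i=4: L=charlie, R=delta=BASE -> take LEFT -> charlie
i=5: BASE=echo L=delta R=foxtrot all differ -> CONFLICT
i=6: L=charlie, R=alpha=BASE -> take LEFT -> charlie
Index 0 -> charlie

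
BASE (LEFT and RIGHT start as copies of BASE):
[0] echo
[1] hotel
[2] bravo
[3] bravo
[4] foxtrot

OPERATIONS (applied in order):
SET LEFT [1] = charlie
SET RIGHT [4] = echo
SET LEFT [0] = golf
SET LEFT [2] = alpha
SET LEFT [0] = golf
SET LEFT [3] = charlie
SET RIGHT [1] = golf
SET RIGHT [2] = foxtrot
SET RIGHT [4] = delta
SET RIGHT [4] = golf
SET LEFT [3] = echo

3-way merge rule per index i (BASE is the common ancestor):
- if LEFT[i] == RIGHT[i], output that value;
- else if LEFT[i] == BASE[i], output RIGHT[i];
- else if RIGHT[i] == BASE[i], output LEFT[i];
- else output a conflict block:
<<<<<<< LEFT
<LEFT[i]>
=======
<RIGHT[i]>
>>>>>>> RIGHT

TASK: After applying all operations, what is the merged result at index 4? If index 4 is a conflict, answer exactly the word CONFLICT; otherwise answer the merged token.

Answer: golf

Derivation:
Final LEFT:  [golf, charlie, alpha, echo, foxtrot]
Final RIGHT: [echo, golf, foxtrot, bravo, golf]
i=0: L=golf, R=echo=BASE -> take LEFT -> golf
i=1: BASE=hotel L=charlie R=golf all differ -> CONFLICT
i=2: BASE=bravo L=alpha R=foxtrot all differ -> CONFLICT
i=3: L=echo, R=bravo=BASE -> take LEFT -> echo
i=4: L=foxtrot=BASE, R=golf -> take RIGHT -> golf
Index 4 -> golf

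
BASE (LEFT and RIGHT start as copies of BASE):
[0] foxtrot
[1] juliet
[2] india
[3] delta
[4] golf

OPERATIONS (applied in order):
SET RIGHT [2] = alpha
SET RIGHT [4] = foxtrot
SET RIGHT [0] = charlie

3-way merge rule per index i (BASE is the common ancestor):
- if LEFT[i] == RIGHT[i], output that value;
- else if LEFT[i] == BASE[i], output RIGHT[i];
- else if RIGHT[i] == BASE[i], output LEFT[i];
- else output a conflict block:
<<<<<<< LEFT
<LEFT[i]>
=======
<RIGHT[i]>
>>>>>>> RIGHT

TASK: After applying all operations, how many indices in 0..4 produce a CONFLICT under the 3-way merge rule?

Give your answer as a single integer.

Answer: 0

Derivation:
Final LEFT:  [foxtrot, juliet, india, delta, golf]
Final RIGHT: [charlie, juliet, alpha, delta, foxtrot]
i=0: L=foxtrot=BASE, R=charlie -> take RIGHT -> charlie
i=1: L=juliet R=juliet -> agree -> juliet
i=2: L=india=BASE, R=alpha -> take RIGHT -> alpha
i=3: L=delta R=delta -> agree -> delta
i=4: L=golf=BASE, R=foxtrot -> take RIGHT -> foxtrot
Conflict count: 0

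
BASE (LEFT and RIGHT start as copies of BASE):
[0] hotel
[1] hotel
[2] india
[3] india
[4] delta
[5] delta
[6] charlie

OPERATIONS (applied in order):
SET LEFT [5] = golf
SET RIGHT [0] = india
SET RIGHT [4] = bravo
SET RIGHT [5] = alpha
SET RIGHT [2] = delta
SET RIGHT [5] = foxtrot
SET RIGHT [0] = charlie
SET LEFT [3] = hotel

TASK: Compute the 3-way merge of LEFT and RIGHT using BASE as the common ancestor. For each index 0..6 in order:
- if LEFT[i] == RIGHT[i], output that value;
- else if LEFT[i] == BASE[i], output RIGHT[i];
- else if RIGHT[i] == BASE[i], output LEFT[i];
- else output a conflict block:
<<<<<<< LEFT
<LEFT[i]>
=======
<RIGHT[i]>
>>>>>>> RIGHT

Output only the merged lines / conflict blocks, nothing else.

Answer: charlie
hotel
delta
hotel
bravo
<<<<<<< LEFT
golf
=======
foxtrot
>>>>>>> RIGHT
charlie

Derivation:
Final LEFT:  [hotel, hotel, india, hotel, delta, golf, charlie]
Final RIGHT: [charlie, hotel, delta, india, bravo, foxtrot, charlie]
i=0: L=hotel=BASE, R=charlie -> take RIGHT -> charlie
i=1: L=hotel R=hotel -> agree -> hotel
i=2: L=india=BASE, R=delta -> take RIGHT -> delta
i=3: L=hotel, R=india=BASE -> take LEFT -> hotel
i=4: L=delta=BASE, R=bravo -> take RIGHT -> bravo
i=5: BASE=delta L=golf R=foxtrot all differ -> CONFLICT
i=6: L=charlie R=charlie -> agree -> charlie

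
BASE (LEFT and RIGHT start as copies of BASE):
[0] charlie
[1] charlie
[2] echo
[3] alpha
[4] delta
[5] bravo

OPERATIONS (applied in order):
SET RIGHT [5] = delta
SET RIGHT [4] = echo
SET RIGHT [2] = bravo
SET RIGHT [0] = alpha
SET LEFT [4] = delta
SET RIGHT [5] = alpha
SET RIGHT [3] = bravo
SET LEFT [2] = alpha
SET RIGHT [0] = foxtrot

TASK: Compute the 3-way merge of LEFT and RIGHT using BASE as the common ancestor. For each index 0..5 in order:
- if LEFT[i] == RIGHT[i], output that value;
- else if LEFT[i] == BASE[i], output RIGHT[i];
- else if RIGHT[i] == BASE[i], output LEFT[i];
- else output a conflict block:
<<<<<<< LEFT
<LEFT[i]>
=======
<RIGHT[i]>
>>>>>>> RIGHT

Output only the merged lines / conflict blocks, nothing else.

Final LEFT:  [charlie, charlie, alpha, alpha, delta, bravo]
Final RIGHT: [foxtrot, charlie, bravo, bravo, echo, alpha]
i=0: L=charlie=BASE, R=foxtrot -> take RIGHT -> foxtrot
i=1: L=charlie R=charlie -> agree -> charlie
i=2: BASE=echo L=alpha R=bravo all differ -> CONFLICT
i=3: L=alpha=BASE, R=bravo -> take RIGHT -> bravo
i=4: L=delta=BASE, R=echo -> take RIGHT -> echo
i=5: L=bravo=BASE, R=alpha -> take RIGHT -> alpha

Answer: foxtrot
charlie
<<<<<<< LEFT
alpha
=======
bravo
>>>>>>> RIGHT
bravo
echo
alpha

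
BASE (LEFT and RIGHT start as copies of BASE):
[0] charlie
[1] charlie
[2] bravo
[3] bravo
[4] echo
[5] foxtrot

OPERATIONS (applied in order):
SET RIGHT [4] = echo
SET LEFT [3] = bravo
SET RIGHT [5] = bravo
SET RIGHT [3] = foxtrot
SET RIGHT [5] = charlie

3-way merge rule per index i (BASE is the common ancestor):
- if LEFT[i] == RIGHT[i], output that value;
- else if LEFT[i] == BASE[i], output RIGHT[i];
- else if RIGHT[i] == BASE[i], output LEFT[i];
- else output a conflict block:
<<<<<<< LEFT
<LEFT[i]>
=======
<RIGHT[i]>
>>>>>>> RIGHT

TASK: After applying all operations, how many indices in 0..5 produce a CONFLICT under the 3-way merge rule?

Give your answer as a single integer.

Final LEFT:  [charlie, charlie, bravo, bravo, echo, foxtrot]
Final RIGHT: [charlie, charlie, bravo, foxtrot, echo, charlie]
i=0: L=charlie R=charlie -> agree -> charlie
i=1: L=charlie R=charlie -> agree -> charlie
i=2: L=bravo R=bravo -> agree -> bravo
i=3: L=bravo=BASE, R=foxtrot -> take RIGHT -> foxtrot
i=4: L=echo R=echo -> agree -> echo
i=5: L=foxtrot=BASE, R=charlie -> take RIGHT -> charlie
Conflict count: 0

Answer: 0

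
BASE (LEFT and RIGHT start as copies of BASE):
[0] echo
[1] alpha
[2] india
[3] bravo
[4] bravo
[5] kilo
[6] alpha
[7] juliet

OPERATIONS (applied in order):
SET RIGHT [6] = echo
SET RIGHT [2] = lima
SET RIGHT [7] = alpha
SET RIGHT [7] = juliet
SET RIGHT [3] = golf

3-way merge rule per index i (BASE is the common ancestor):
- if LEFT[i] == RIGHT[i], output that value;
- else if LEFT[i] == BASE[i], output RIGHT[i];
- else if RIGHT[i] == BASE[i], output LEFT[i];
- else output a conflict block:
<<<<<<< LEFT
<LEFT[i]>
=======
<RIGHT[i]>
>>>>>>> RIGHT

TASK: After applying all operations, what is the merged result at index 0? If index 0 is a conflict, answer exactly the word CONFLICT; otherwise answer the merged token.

Answer: echo

Derivation:
Final LEFT:  [echo, alpha, india, bravo, bravo, kilo, alpha, juliet]
Final RIGHT: [echo, alpha, lima, golf, bravo, kilo, echo, juliet]
i=0: L=echo R=echo -> agree -> echo
i=1: L=alpha R=alpha -> agree -> alpha
i=2: L=india=BASE, R=lima -> take RIGHT -> lima
i=3: L=bravo=BASE, R=golf -> take RIGHT -> golf
i=4: L=bravo R=bravo -> agree -> bravo
i=5: L=kilo R=kilo -> agree -> kilo
i=6: L=alpha=BASE, R=echo -> take RIGHT -> echo
i=7: L=juliet R=juliet -> agree -> juliet
Index 0 -> echo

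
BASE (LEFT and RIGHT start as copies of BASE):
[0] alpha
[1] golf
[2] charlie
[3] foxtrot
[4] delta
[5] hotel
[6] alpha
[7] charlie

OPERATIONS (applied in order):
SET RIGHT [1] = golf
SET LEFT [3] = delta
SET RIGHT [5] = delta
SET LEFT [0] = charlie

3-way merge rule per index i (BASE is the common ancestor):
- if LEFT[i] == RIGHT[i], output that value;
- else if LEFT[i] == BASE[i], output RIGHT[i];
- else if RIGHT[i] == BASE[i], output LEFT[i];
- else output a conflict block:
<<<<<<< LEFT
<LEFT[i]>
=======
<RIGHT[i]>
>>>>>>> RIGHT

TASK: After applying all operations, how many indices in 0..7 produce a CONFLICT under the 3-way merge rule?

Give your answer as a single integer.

Final LEFT:  [charlie, golf, charlie, delta, delta, hotel, alpha, charlie]
Final RIGHT: [alpha, golf, charlie, foxtrot, delta, delta, alpha, charlie]
i=0: L=charlie, R=alpha=BASE -> take LEFT -> charlie
i=1: L=golf R=golf -> agree -> golf
i=2: L=charlie R=charlie -> agree -> charlie
i=3: L=delta, R=foxtrot=BASE -> take LEFT -> delta
i=4: L=delta R=delta -> agree -> delta
i=5: L=hotel=BASE, R=delta -> take RIGHT -> delta
i=6: L=alpha R=alpha -> agree -> alpha
i=7: L=charlie R=charlie -> agree -> charlie
Conflict count: 0

Answer: 0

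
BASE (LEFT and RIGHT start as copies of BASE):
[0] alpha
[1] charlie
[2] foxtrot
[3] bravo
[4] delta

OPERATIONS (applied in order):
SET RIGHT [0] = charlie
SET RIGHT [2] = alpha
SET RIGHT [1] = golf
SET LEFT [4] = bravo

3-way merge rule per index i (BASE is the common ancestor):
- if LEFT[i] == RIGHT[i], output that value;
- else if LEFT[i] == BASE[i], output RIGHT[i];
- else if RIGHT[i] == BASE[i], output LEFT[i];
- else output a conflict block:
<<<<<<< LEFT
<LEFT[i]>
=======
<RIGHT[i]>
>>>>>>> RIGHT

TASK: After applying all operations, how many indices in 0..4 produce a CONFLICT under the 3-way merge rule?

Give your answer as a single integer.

Answer: 0

Derivation:
Final LEFT:  [alpha, charlie, foxtrot, bravo, bravo]
Final RIGHT: [charlie, golf, alpha, bravo, delta]
i=0: L=alpha=BASE, R=charlie -> take RIGHT -> charlie
i=1: L=charlie=BASE, R=golf -> take RIGHT -> golf
i=2: L=foxtrot=BASE, R=alpha -> take RIGHT -> alpha
i=3: L=bravo R=bravo -> agree -> bravo
i=4: L=bravo, R=delta=BASE -> take LEFT -> bravo
Conflict count: 0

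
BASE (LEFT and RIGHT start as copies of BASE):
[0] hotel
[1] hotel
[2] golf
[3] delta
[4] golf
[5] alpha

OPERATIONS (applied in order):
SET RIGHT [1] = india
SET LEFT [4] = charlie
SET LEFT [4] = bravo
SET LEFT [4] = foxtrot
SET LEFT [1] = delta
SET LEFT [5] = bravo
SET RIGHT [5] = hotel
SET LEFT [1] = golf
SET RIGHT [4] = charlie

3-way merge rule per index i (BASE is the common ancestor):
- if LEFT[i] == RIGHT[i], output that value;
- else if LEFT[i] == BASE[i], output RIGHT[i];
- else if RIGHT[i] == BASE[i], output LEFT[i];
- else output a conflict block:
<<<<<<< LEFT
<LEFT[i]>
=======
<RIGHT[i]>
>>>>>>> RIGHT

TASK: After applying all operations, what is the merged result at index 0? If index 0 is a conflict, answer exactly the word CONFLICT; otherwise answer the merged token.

Answer: hotel

Derivation:
Final LEFT:  [hotel, golf, golf, delta, foxtrot, bravo]
Final RIGHT: [hotel, india, golf, delta, charlie, hotel]
i=0: L=hotel R=hotel -> agree -> hotel
i=1: BASE=hotel L=golf R=india all differ -> CONFLICT
i=2: L=golf R=golf -> agree -> golf
i=3: L=delta R=delta -> agree -> delta
i=4: BASE=golf L=foxtrot R=charlie all differ -> CONFLICT
i=5: BASE=alpha L=bravo R=hotel all differ -> CONFLICT
Index 0 -> hotel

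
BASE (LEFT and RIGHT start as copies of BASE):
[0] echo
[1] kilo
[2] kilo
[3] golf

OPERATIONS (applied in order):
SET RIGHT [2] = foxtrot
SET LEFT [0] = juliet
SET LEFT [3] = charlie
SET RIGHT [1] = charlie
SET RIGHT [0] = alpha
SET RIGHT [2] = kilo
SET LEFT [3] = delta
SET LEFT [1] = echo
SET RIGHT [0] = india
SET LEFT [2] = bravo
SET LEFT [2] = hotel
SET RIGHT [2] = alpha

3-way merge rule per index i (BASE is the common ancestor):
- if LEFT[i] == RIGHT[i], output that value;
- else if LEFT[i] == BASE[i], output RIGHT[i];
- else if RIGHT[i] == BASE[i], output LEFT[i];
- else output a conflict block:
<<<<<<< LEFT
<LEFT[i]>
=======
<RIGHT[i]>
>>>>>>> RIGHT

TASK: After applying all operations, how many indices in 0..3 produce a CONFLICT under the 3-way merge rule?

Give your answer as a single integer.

Answer: 3

Derivation:
Final LEFT:  [juliet, echo, hotel, delta]
Final RIGHT: [india, charlie, alpha, golf]
i=0: BASE=echo L=juliet R=india all differ -> CONFLICT
i=1: BASE=kilo L=echo R=charlie all differ -> CONFLICT
i=2: BASE=kilo L=hotel R=alpha all differ -> CONFLICT
i=3: L=delta, R=golf=BASE -> take LEFT -> delta
Conflict count: 3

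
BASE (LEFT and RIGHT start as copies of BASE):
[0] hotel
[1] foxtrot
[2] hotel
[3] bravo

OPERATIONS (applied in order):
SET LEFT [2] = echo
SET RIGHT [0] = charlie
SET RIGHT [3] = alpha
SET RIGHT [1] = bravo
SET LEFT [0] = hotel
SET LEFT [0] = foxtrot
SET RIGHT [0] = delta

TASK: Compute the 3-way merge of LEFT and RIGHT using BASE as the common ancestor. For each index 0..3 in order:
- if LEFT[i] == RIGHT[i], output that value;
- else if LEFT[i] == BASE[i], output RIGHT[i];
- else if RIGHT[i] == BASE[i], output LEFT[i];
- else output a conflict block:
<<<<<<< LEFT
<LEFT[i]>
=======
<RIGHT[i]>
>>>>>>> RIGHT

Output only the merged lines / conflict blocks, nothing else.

Final LEFT:  [foxtrot, foxtrot, echo, bravo]
Final RIGHT: [delta, bravo, hotel, alpha]
i=0: BASE=hotel L=foxtrot R=delta all differ -> CONFLICT
i=1: L=foxtrot=BASE, R=bravo -> take RIGHT -> bravo
i=2: L=echo, R=hotel=BASE -> take LEFT -> echo
i=3: L=bravo=BASE, R=alpha -> take RIGHT -> alpha

Answer: <<<<<<< LEFT
foxtrot
=======
delta
>>>>>>> RIGHT
bravo
echo
alpha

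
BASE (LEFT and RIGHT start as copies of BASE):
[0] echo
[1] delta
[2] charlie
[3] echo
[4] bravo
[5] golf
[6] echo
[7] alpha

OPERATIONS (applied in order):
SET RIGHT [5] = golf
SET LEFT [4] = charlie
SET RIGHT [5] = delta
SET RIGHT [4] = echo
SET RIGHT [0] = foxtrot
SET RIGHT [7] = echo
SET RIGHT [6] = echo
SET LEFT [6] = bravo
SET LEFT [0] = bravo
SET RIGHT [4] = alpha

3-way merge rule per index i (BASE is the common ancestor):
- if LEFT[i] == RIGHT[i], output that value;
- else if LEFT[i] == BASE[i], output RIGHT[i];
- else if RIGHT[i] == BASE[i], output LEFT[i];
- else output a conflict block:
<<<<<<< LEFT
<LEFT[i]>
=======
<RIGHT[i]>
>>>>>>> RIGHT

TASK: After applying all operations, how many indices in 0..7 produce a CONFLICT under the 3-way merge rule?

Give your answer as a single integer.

Final LEFT:  [bravo, delta, charlie, echo, charlie, golf, bravo, alpha]
Final RIGHT: [foxtrot, delta, charlie, echo, alpha, delta, echo, echo]
i=0: BASE=echo L=bravo R=foxtrot all differ -> CONFLICT
i=1: L=delta R=delta -> agree -> delta
i=2: L=charlie R=charlie -> agree -> charlie
i=3: L=echo R=echo -> agree -> echo
i=4: BASE=bravo L=charlie R=alpha all differ -> CONFLICT
i=5: L=golf=BASE, R=delta -> take RIGHT -> delta
i=6: L=bravo, R=echo=BASE -> take LEFT -> bravo
i=7: L=alpha=BASE, R=echo -> take RIGHT -> echo
Conflict count: 2

Answer: 2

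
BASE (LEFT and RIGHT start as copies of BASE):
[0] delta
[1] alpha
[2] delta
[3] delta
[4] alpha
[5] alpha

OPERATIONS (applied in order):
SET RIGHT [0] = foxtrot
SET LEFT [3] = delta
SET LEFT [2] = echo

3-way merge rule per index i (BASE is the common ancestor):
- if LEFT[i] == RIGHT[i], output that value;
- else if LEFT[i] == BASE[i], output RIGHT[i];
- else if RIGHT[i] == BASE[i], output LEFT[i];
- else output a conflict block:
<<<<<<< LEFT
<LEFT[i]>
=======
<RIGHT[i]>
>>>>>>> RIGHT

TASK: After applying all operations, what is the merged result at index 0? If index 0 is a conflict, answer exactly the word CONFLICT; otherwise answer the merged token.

Answer: foxtrot

Derivation:
Final LEFT:  [delta, alpha, echo, delta, alpha, alpha]
Final RIGHT: [foxtrot, alpha, delta, delta, alpha, alpha]
i=0: L=delta=BASE, R=foxtrot -> take RIGHT -> foxtrot
i=1: L=alpha R=alpha -> agree -> alpha
i=2: L=echo, R=delta=BASE -> take LEFT -> echo
i=3: L=delta R=delta -> agree -> delta
i=4: L=alpha R=alpha -> agree -> alpha
i=5: L=alpha R=alpha -> agree -> alpha
Index 0 -> foxtrot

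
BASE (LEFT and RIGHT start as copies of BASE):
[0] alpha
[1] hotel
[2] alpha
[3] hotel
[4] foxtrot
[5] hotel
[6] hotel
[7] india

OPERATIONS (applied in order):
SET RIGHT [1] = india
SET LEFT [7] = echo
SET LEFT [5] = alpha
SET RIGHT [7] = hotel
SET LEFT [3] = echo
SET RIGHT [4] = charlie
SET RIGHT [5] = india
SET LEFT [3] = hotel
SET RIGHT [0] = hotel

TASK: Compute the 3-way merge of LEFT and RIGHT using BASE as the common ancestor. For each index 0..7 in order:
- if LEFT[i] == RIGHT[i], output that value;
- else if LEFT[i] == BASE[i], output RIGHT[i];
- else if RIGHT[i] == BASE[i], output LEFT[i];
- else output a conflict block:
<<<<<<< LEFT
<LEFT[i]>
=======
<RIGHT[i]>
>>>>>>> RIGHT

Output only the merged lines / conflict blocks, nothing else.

Final LEFT:  [alpha, hotel, alpha, hotel, foxtrot, alpha, hotel, echo]
Final RIGHT: [hotel, india, alpha, hotel, charlie, india, hotel, hotel]
i=0: L=alpha=BASE, R=hotel -> take RIGHT -> hotel
i=1: L=hotel=BASE, R=india -> take RIGHT -> india
i=2: L=alpha R=alpha -> agree -> alpha
i=3: L=hotel R=hotel -> agree -> hotel
i=4: L=foxtrot=BASE, R=charlie -> take RIGHT -> charlie
i=5: BASE=hotel L=alpha R=india all differ -> CONFLICT
i=6: L=hotel R=hotel -> agree -> hotel
i=7: BASE=india L=echo R=hotel all differ -> CONFLICT

Answer: hotel
india
alpha
hotel
charlie
<<<<<<< LEFT
alpha
=======
india
>>>>>>> RIGHT
hotel
<<<<<<< LEFT
echo
=======
hotel
>>>>>>> RIGHT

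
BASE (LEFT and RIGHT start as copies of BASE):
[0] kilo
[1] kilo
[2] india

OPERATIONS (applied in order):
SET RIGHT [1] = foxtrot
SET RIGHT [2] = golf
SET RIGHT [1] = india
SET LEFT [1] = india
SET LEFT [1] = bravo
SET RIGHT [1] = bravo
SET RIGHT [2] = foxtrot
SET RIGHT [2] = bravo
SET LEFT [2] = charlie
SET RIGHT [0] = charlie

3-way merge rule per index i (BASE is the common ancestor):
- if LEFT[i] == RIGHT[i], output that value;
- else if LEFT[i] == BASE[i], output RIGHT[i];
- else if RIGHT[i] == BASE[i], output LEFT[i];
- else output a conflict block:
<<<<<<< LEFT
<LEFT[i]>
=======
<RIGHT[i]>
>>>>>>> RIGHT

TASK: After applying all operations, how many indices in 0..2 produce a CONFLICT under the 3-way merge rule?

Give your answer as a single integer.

Answer: 1

Derivation:
Final LEFT:  [kilo, bravo, charlie]
Final RIGHT: [charlie, bravo, bravo]
i=0: L=kilo=BASE, R=charlie -> take RIGHT -> charlie
i=1: L=bravo R=bravo -> agree -> bravo
i=2: BASE=india L=charlie R=bravo all differ -> CONFLICT
Conflict count: 1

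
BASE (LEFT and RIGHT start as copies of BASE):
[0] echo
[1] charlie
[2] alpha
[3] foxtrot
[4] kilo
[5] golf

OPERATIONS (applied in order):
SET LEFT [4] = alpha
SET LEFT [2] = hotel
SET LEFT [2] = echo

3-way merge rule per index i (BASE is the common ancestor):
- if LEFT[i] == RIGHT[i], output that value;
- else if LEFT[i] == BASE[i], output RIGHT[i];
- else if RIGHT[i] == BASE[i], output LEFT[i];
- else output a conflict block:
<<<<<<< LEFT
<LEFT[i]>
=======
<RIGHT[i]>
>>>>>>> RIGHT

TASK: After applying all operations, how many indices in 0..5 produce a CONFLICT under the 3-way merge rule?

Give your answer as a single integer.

Final LEFT:  [echo, charlie, echo, foxtrot, alpha, golf]
Final RIGHT: [echo, charlie, alpha, foxtrot, kilo, golf]
i=0: L=echo R=echo -> agree -> echo
i=1: L=charlie R=charlie -> agree -> charlie
i=2: L=echo, R=alpha=BASE -> take LEFT -> echo
i=3: L=foxtrot R=foxtrot -> agree -> foxtrot
i=4: L=alpha, R=kilo=BASE -> take LEFT -> alpha
i=5: L=golf R=golf -> agree -> golf
Conflict count: 0

Answer: 0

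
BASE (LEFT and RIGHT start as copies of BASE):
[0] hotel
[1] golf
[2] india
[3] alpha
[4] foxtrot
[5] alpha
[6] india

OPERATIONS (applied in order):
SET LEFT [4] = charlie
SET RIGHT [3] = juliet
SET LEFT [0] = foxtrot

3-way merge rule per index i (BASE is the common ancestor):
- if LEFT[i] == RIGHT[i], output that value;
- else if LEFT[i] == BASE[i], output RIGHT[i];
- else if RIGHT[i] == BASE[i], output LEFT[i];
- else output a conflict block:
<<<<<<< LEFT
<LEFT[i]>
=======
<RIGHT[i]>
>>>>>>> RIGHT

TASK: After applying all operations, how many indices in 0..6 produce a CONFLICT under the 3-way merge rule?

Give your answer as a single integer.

Answer: 0

Derivation:
Final LEFT:  [foxtrot, golf, india, alpha, charlie, alpha, india]
Final RIGHT: [hotel, golf, india, juliet, foxtrot, alpha, india]
i=0: L=foxtrot, R=hotel=BASE -> take LEFT -> foxtrot
i=1: L=golf R=golf -> agree -> golf
i=2: L=india R=india -> agree -> india
i=3: L=alpha=BASE, R=juliet -> take RIGHT -> juliet
i=4: L=charlie, R=foxtrot=BASE -> take LEFT -> charlie
i=5: L=alpha R=alpha -> agree -> alpha
i=6: L=india R=india -> agree -> india
Conflict count: 0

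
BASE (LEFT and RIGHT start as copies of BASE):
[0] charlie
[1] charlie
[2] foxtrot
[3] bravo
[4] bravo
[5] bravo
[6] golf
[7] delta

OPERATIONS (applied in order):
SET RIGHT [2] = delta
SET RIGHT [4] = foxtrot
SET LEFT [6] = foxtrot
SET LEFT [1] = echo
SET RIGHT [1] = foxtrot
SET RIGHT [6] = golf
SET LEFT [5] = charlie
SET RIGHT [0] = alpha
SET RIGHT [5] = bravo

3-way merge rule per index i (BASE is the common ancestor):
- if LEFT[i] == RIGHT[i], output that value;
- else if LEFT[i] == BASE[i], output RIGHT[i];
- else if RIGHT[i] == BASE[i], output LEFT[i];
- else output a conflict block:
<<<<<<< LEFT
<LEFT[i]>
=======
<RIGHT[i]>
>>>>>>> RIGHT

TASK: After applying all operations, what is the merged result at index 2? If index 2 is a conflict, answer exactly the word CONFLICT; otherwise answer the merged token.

Final LEFT:  [charlie, echo, foxtrot, bravo, bravo, charlie, foxtrot, delta]
Final RIGHT: [alpha, foxtrot, delta, bravo, foxtrot, bravo, golf, delta]
i=0: L=charlie=BASE, R=alpha -> take RIGHT -> alpha
i=1: BASE=charlie L=echo R=foxtrot all differ -> CONFLICT
i=2: L=foxtrot=BASE, R=delta -> take RIGHT -> delta
i=3: L=bravo R=bravo -> agree -> bravo
i=4: L=bravo=BASE, R=foxtrot -> take RIGHT -> foxtrot
i=5: L=charlie, R=bravo=BASE -> take LEFT -> charlie
i=6: L=foxtrot, R=golf=BASE -> take LEFT -> foxtrot
i=7: L=delta R=delta -> agree -> delta
Index 2 -> delta

Answer: delta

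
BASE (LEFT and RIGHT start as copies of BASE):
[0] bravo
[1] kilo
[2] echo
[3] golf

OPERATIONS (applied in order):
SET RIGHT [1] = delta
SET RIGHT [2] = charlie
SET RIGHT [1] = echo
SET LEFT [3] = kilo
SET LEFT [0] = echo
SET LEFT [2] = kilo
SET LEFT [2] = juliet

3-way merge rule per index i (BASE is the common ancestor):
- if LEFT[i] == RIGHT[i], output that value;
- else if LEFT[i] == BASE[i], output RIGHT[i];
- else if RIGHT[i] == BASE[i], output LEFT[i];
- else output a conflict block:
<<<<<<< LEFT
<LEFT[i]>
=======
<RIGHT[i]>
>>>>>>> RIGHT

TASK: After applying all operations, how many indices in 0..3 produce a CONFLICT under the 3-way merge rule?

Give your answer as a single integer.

Answer: 1

Derivation:
Final LEFT:  [echo, kilo, juliet, kilo]
Final RIGHT: [bravo, echo, charlie, golf]
i=0: L=echo, R=bravo=BASE -> take LEFT -> echo
i=1: L=kilo=BASE, R=echo -> take RIGHT -> echo
i=2: BASE=echo L=juliet R=charlie all differ -> CONFLICT
i=3: L=kilo, R=golf=BASE -> take LEFT -> kilo
Conflict count: 1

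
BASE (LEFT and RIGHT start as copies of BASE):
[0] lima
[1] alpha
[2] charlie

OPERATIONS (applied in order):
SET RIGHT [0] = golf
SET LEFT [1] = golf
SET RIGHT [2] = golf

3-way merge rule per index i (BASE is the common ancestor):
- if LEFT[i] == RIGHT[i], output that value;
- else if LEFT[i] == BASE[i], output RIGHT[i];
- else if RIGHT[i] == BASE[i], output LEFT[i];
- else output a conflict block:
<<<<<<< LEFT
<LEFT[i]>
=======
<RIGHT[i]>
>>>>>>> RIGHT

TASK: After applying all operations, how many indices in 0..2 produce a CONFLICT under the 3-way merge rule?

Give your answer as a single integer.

Final LEFT:  [lima, golf, charlie]
Final RIGHT: [golf, alpha, golf]
i=0: L=lima=BASE, R=golf -> take RIGHT -> golf
i=1: L=golf, R=alpha=BASE -> take LEFT -> golf
i=2: L=charlie=BASE, R=golf -> take RIGHT -> golf
Conflict count: 0

Answer: 0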